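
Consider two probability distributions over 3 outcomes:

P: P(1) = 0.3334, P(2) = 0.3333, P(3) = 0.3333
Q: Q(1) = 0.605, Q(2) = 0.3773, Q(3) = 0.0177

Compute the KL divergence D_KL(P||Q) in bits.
1.0653 bits

D_KL(P||Q) = Σ P(x) log₂(P(x)/Q(x))

Computing term by term:
  P(1)·log₂(P(1)/Q(1)) = 0.3334·log₂(0.3334/0.605) = -0.28662
  P(2)·log₂(P(2)/Q(2)) = 0.3333·log₂(0.3333/0.3773) = -0.05962
  P(3)·log₂(P(3)/Q(3)) = 0.3333·log₂(0.3333/0.0177) = 1.41153

D_KL(P||Q) = -0.28662 - 0.05962 + 1.41153 = 1.06529 ≈ 1.0653 bits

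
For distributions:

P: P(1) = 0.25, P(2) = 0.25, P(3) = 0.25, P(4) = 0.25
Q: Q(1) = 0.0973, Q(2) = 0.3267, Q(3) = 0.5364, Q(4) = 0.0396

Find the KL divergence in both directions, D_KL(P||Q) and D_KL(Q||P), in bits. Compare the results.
D_KL(P||Q) = 0.6331 bits, D_KL(Q||P) = 0.4792 bits. D_KL(P||Q) is larger than D_KL(Q||P) by 0.1539 bits; the two directions differ.

D_KL(P||Q) = Σ P(x) log₂(P(x)/Q(x))

Computing term by term:
  P(1)·log₂(P(1)/Q(1)) = 0.25·log₂(0.25/0.0973) = 0.34035
  P(2)·log₂(P(2)/Q(2)) = 0.25·log₂(0.25/0.3267) = -0.09651
  P(3)·log₂(P(3)/Q(3)) = 0.25·log₂(0.25/0.5364) = -0.27535
  P(4)·log₂(P(4)/Q(4)) = 0.25·log₂(0.25/0.0396) = 0.66459

D_KL(P||Q) = 0.34035 - 0.09651 - 0.27535 + 0.66459 = 0.63308 ≈ 0.6331 bits

D_KL(Q||P) = Σ Q(x) log₂(Q(x)/P(x))

Computing term by term:
  Q(1)·log₂(Q(1)/P(1)) = 0.0973·log₂(0.0973/0.25) = -0.13247
  Q(2)·log₂(Q(2)/P(2)) = 0.3267·log₂(0.3267/0.25) = 0.12612
  Q(3)·log₂(Q(3)/P(3)) = 0.5364·log₂(0.5364/0.25) = 0.59078
  Q(4)·log₂(Q(4)/P(4)) = 0.0396·log₂(0.0396/0.25) = -0.10527

D_KL(Q||P) = -0.13247 + 0.12612 + 0.59078 - 0.10527 = 0.47916 ≈ 0.4792 bits

These are NOT equal (difference: 0.1539 bits). KL divergence is asymmetric: D_KL(P||Q) ≠ D_KL(Q||P) in general.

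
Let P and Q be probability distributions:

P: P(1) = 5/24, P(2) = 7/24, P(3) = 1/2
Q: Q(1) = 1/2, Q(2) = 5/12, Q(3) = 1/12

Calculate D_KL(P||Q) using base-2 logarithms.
0.8793 bits

D_KL(P||Q) = Σ P(x) log₂(P(x)/Q(x))

Computing term by term:
  P(1)·log₂(P(1)/Q(1)) = (5/24)·log₂((5/24)/(1/2)) = -0.26313
  P(2)·log₂(P(2)/Q(2)) = (7/24)·log₂((7/24)/(5/12)) = -0.15008
  P(3)·log₂(P(3)/Q(3)) = (1/2)·log₂((1/2)/(1/12)) = 1.29248

D_KL(P||Q) = -0.26313 - 0.15008 + 1.29248 = 0.87927 ≈ 0.8793 bits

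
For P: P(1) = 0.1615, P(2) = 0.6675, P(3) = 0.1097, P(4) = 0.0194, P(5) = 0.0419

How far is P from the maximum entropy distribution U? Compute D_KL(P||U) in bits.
0.8560 bits

U(i) = 1/5 for all i

D_KL(P||U) = Σ P(x) log₂(P(x) / (1/5))
           = Σ P(x) log₂(P(x)) + log₂(5)
           = log₂(5) - H(P)

H(P) = -Σ P(x) log₂(P(x)):
  -P(1)·log₂(P(1)) = -(0.1615)·log₂(0.1615) = 0.42481
  -P(2)·log₂(P(2)) = -(0.6675)·log₂(0.6675) = 0.38926
  -P(3)·log₂(P(3)) = -(0.1097)·log₂(0.1097) = 0.34976
  -P(4)·log₂(P(4)) = -(0.0194)·log₂(0.0194) = 0.11034
  -P(5)·log₂(P(5)) = -(0.0419)·log₂(0.0419) = 0.19177
H(P) = 0.42481 + 0.38926 + 0.34976 + 0.11034 + 0.19177 = 1.46594 bits

log₂(5) = 2.32193 bits

D_KL(P||U) = 2.32193 - 1.46594 = 0.85599 ≈ 0.8560 bits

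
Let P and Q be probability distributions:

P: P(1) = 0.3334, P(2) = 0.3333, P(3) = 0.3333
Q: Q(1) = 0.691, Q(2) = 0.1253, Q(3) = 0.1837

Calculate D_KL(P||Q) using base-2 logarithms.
0.4063 bits

D_KL(P||Q) = Σ P(x) log₂(P(x)/Q(x))

Computing term by term:
  P(1)·log₂(P(1)/Q(1)) = 0.3334·log₂(0.3334/0.691) = -0.35055
  P(2)·log₂(P(2)/Q(2)) = 0.3333·log₂(0.3333/0.1253) = 0.47043
  P(3)·log₂(P(3)/Q(3)) = 0.3333·log₂(0.3333/0.1837) = 0.28646

D_KL(P||Q) = -0.35055 + 0.47043 + 0.28646 = 0.40634 ≈ 0.4063 bits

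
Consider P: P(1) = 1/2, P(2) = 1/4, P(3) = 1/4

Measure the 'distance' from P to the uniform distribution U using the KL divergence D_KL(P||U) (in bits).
0.0850 bits

U(i) = 1/3 for all i

D_KL(P||U) = Σ P(x) log₂(P(x) / (1/3))
           = Σ P(x) log₂(P(x)) + log₂(3)
           = log₂(3) - H(P)

H(P) = -Σ P(x) log₂(P(x)):
  -P(1)·log₂(P(1)) = -(1/2)·log₂(1/2) = 0.50000
  -P(2)·log₂(P(2)) = -(1/4)·log₂(1/4) = 0.50000
  -P(3)·log₂(P(3)) = -(1/4)·log₂(1/4) = 0.50000
H(P) = 0.50000 + 0.50000 + 0.50000 = 1.50000 bits

log₂(3) = 1.58496 bits

D_KL(P||U) = 1.58496 - 1.50000 = 0.08496 ≈ 0.0850 bits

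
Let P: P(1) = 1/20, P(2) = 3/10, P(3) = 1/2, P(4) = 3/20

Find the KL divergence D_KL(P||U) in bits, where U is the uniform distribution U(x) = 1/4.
0.3523 bits

U(i) = 1/4 for all i

D_KL(P||U) = Σ P(x) log₂(P(x) / (1/4))
           = Σ P(x) log₂(P(x)) + log₂(4)
           = log₂(4) - H(P)

H(P) = -Σ P(x) log₂(P(x)):
  -P(1)·log₂(P(1)) = -(1/20)·log₂(1/20) = 0.21610
  -P(2)·log₂(P(2)) = -(3/10)·log₂(3/10) = 0.52109
  -P(3)·log₂(P(3)) = -(1/2)·log₂(1/2) = 0.50000
  -P(4)·log₂(P(4)) = -(3/20)·log₂(3/20) = 0.41054
H(P) = 0.21610 + 0.52109 + 0.50000 + 0.41054 = 1.64773 bits

log₂(4) = 2.00000 bits

D_KL(P||U) = 2.00000 - 1.64773 = 0.35227 ≈ 0.3523 bits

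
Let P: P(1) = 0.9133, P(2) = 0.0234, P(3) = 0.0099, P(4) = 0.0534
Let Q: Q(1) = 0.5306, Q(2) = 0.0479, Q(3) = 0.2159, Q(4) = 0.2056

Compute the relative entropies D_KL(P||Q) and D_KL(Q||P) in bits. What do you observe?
D_KL(P||Q) = 0.5435 bits, D_KL(Q||P) = 0.9937 bits. The two directions give different values (D_KL(Q||P) exceeds D_KL(P||Q) by 0.4502 bits): KL divergence is asymmetric.

D_KL(P||Q) = Σ P(x) log₂(P(x)/Q(x))

Computing term by term:
  P(1)·log₂(P(1)/Q(1)) = 0.9133·log₂(0.9133/0.5306) = 0.71554
  P(2)·log₂(P(2)/Q(2)) = 0.0234·log₂(0.0234/0.0479) = -0.02418
  P(3)·log₂(P(3)/Q(3)) = 0.0099·log₂(0.0099/0.2159) = -0.04402
  P(4)·log₂(P(4)/Q(4)) = 0.0534·log₂(0.0534/0.2056) = -0.10386

D_KL(P||Q) = 0.71554 - 0.02418 - 0.04402 - 0.10386 = 0.54348 ≈ 0.5435 bits

D_KL(Q||P) = Σ Q(x) log₂(Q(x)/P(x))

Computing term by term:
  Q(1)·log₂(Q(1)/P(1)) = 0.5306·log₂(0.5306/0.9133) = -0.41571
  Q(2)·log₂(Q(2)/P(2)) = 0.0479·log₂(0.0479/0.0234) = 0.04951
  Q(3)·log₂(Q(3)/P(3)) = 0.2159·log₂(0.2159/0.0099) = 0.96006
  Q(4)·log₂(Q(4)/P(4)) = 0.2056·log₂(0.2056/0.0534) = 0.39988

D_KL(Q||P) = -0.41571 + 0.04951 + 0.96006 + 0.39988 = 0.99374 ≈ 0.9937 bits

These are NOT equal (difference: 0.4502 bits). KL divergence is asymmetric: D_KL(P||Q) ≠ D_KL(Q||P) in general.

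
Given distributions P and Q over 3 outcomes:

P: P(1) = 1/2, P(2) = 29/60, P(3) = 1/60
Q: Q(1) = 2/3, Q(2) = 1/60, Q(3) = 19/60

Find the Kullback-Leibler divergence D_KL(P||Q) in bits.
2.0697 bits

D_KL(P||Q) = Σ P(x) log₂(P(x)/Q(x))

Computing term by term:
  P(1)·log₂(P(1)/Q(1)) = (1/2)·log₂((1/2)/(2/3)) = -0.20752
  P(2)·log₂(P(2)/Q(2)) = (29/60)·log₂((29/60)/(1/60)) = 2.34802
  P(3)·log₂(P(3)/Q(3)) = (1/60)·log₂((1/60)/(19/60)) = -0.07080

D_KL(P||Q) = -0.20752 + 2.34802 - 0.07080 = 2.06970 ≈ 2.0697 bits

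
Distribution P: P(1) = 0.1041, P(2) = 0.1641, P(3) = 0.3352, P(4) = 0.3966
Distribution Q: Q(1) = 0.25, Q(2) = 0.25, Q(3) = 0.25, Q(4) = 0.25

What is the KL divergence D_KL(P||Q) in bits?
0.1746 bits

D_KL(P||Q) = Σ P(x) log₂(P(x)/Q(x))

Computing term by term:
  P(1)·log₂(P(1)/Q(1)) = 0.1041·log₂(0.1041/0.25) = -0.13158
  P(2)·log₂(P(2)/Q(2)) = 0.1641·log₂(0.1641/0.25) = -0.09967
  P(3)·log₂(P(3)/Q(3)) = 0.3352·log₂(0.3352/0.25) = 0.14182
  P(4)·log₂(P(4)/Q(4)) = 0.3966·log₂(0.3966/0.25) = 0.26404

D_KL(P||Q) = -0.13158 - 0.09967 + 0.14182 + 0.26404 = 0.17461 ≈ 0.1746 bits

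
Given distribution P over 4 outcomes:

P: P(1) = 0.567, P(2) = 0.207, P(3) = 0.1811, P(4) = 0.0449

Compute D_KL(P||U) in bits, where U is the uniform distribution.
0.4180 bits

U(i) = 1/4 for all i

D_KL(P||U) = Σ P(x) log₂(P(x) / (1/4))
           = Σ P(x) log₂(P(x)) + log₂(4)
           = log₂(4) - H(P)

H(P) = -Σ P(x) log₂(P(x)):
  -P(1)·log₂(P(1)) = -(0.567)·log₂(0.567) = 0.46413
  -P(2)·log₂(P(2)) = -(0.207)·log₂(0.207) = 0.47037
  -P(3)·log₂(P(3)) = -(0.1811)·log₂(0.1811) = 0.44644
  -P(4)·log₂(P(4)) = -(0.0449)·log₂(0.0449) = 0.20102
H(P) = 0.46413 + 0.47037 + 0.44644 + 0.20102 = 1.58196 bits

log₂(4) = 2.00000 bits

D_KL(P||U) = 2.00000 - 1.58196 = 0.41804 ≈ 0.4180 bits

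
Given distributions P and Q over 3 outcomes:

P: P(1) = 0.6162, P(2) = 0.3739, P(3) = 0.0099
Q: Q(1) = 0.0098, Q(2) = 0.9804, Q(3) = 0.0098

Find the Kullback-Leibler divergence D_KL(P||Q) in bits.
3.1616 bits

D_KL(P||Q) = Σ P(x) log₂(P(x)/Q(x))

Computing term by term:
  P(1)·log₂(P(1)/Q(1)) = 0.6162·log₂(0.6162/0.0098) = 3.68147
  P(2)·log₂(P(2)/Q(2)) = 0.3739·log₂(0.3739/0.9804) = -0.51999
  P(3)·log₂(P(3)/Q(3)) = 0.0099·log₂(0.0099/0.0098) = 0.00015

D_KL(P||Q) = 3.68147 - 0.51999 + 0.00015 = 3.16163 ≈ 3.1616 bits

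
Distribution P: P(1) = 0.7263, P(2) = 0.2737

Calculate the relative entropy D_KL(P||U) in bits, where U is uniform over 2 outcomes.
0.1533 bits

U(i) = 1/2 for all i

D_KL(P||U) = Σ P(x) log₂(P(x) / (1/2))
           = Σ P(x) log₂(P(x)) + log₂(2)
           = log₂(2) - H(P)

H(P) = -Σ P(x) log₂(P(x)):
  -P(1)·log₂(P(1)) = -(0.7263)·log₂(0.7263) = 0.33509
  -P(2)·log₂(P(2)) = -(0.2737)·log₂(0.2737) = 0.51164
H(P) = 0.33509 + 0.51164 = 0.84673 bits

log₂(2) = 1.00000 bits

D_KL(P||U) = 1.00000 - 0.84673 = 0.15327 ≈ 0.1533 bits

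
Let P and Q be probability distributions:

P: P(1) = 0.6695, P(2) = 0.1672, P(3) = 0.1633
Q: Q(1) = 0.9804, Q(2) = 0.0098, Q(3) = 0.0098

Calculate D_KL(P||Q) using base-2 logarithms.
0.9786 bits

D_KL(P||Q) = Σ P(x) log₂(P(x)/Q(x))

Computing term by term:
  P(1)·log₂(P(1)/Q(1)) = 0.6695·log₂(0.6695/0.9804) = -0.36842
  P(2)·log₂(P(2)/Q(2)) = 0.1672·log₂(0.1672/0.0098) = 0.68429
  P(3)·log₂(P(3)/Q(3)) = 0.1633·log₂(0.1633/0.0098) = 0.66277

D_KL(P||Q) = -0.36842 + 0.68429 + 0.66277 = 0.97864 ≈ 0.9786 bits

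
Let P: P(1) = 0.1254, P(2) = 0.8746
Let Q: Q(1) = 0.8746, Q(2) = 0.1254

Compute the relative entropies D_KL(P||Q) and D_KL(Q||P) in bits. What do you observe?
D_KL(P||Q) = 2.0993 bits, D_KL(Q||P) = 2.0993 bits. The two directions give the same value here, because Q is a self-inverse relabeling of P; in general KL divergence is asymmetric.

D_KL(P||Q) = Σ P(x) log₂(P(x)/Q(x))

Computing term by term:
  P(1)·log₂(P(1)/Q(1)) = 0.1254·log₂(0.1254/0.8746) = -0.35138
  P(2)·log₂(P(2)/Q(2)) = 0.8746·log₂(0.8746/0.1254) = 2.45070

D_KL(P||Q) = -0.35138 + 2.45070 = 2.09932 ≈ 2.0993 bits

D_KL(Q||P) = Σ Q(x) log₂(Q(x)/P(x))

Computing term by term:
  Q(1)·log₂(Q(1)/P(1)) = 0.8746·log₂(0.8746/0.1254) = 2.45070
  Q(2)·log₂(Q(2)/P(2)) = 0.1254·log₂(0.1254/0.8746) = -0.35138

D_KL(Q||P) = 2.45070 - 0.35138 = 2.09932 ≈ 2.0993 bits

These ARE equal here. Q is P with outcomes relabeled (Q(1) = P(2), Q(2) = P(1)) by a relabeling that is its own inverse, so the two sums contain exactly the same terms in a different order. This is a special case — KL divergence is not symmetric in general: D_KL(P||Q) ≠ D_KL(Q||P) for most P, Q.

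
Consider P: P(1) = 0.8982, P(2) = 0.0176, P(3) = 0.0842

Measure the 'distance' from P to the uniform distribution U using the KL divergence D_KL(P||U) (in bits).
1.0427 bits

U(i) = 1/3 for all i

D_KL(P||U) = Σ P(x) log₂(P(x) / (1/3))
           = Σ P(x) log₂(P(x)) + log₂(3)
           = log₂(3) - H(P)

H(P) = -Σ P(x) log₂(P(x)):
  -P(1)·log₂(P(1)) = -(0.8982)·log₂(0.8982) = 0.13912
  -P(2)·log₂(P(2)) = -(0.0176)·log₂(0.0176) = 0.10258
  -P(3)·log₂(P(3)) = -(0.0842)·log₂(0.0842) = 0.30060
H(P) = 0.13912 + 0.10258 + 0.30060 = 0.54230 bits

log₂(3) = 1.58496 bits

D_KL(P||U) = 1.58496 - 0.54230 = 1.04266 ≈ 1.0427 bits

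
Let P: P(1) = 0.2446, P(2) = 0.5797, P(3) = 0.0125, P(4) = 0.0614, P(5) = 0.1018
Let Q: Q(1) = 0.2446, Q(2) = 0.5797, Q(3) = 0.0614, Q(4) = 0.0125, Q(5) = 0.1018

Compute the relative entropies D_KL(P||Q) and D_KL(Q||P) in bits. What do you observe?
D_KL(P||Q) = 0.1123 bits, D_KL(Q||P) = 0.1123 bits. The two directions give the same value here, because Q is a self-inverse relabeling of P; in general KL divergence is asymmetric.

D_KL(P||Q) = Σ P(x) log₂(P(x)/Q(x))

Computing term by term:
  P(1)·log₂(P(1)/Q(1)) = 0.2446·log₂(0.2446/0.2446) = 0.00000
  P(2)·log₂(P(2)/Q(2)) = 0.5797·log₂(0.5797/0.5797) = 0.00000
  P(3)·log₂(P(3)/Q(3)) = 0.0125·log₂(0.0125/0.0614) = -0.02870
  P(4)·log₂(P(4)/Q(4)) = 0.0614·log₂(0.0614/0.0125) = 0.14099
  P(5)·log₂(P(5)/Q(5)) = 0.1018·log₂(0.1018/0.1018) = 0.00000

D_KL(P||Q) = 0.00000 + 0.00000 - 0.02870 + 0.14099 + 0.00000 = 0.11229 ≈ 0.1123 bits

D_KL(Q||P) = Σ Q(x) log₂(Q(x)/P(x))

Computing term by term:
  Q(1)·log₂(Q(1)/P(1)) = 0.2446·log₂(0.2446/0.2446) = 0.00000
  Q(2)·log₂(Q(2)/P(2)) = 0.5797·log₂(0.5797/0.5797) = 0.00000
  Q(3)·log₂(Q(3)/P(3)) = 0.0614·log₂(0.0614/0.0125) = 0.14099
  Q(4)·log₂(Q(4)/P(4)) = 0.0125·log₂(0.0125/0.0614) = -0.02870
  Q(5)·log₂(Q(5)/P(5)) = 0.1018·log₂(0.1018/0.1018) = 0.00000

D_KL(Q||P) = 0.00000 + 0.00000 + 0.14099 - 0.02870 + 0.00000 = 0.11229 ≈ 0.1123 bits

These ARE equal here. Q is P with outcomes relabeled (Q(3) = P(4), Q(4) = P(3)) by a relabeling that is its own inverse, so the two sums contain exactly the same terms in a different order. This is a special case — KL divergence is not symmetric in general: D_KL(P||Q) ≠ D_KL(Q||P) for most P, Q.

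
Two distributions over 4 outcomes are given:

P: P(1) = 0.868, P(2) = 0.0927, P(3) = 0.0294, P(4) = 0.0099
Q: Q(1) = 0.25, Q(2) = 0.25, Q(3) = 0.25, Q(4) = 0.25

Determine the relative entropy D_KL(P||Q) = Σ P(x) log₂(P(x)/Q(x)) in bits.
1.2891 bits

D_KL(P||Q) = Σ P(x) log₂(P(x)/Q(x))

Computing term by term:
  P(1)·log₂(P(1)/Q(1)) = 0.868·log₂(0.868/0.25) = 1.55873
  P(2)·log₂(P(2)/Q(2)) = 0.0927·log₂(0.0927/0.25) = -0.13268
  P(3)·log₂(P(3)/Q(3)) = 0.0294·log₂(0.0294/0.25) = -0.09079
  P(4)·log₂(P(4)/Q(4)) = 0.0099·log₂(0.0099/0.25) = -0.04612

D_KL(P||Q) = 1.55873 - 0.13268 - 0.09079 - 0.04612 = 1.28914 ≈ 1.2891 bits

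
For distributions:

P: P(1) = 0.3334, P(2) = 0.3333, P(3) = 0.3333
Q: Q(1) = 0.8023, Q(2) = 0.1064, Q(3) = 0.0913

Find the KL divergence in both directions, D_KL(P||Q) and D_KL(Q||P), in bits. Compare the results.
D_KL(P||Q) = 0.7493 bits, D_KL(Q||P) = 0.6706 bits. D_KL(P||Q) is larger than D_KL(Q||P) by 0.0787 bits; the two directions differ.

D_KL(P||Q) = Σ P(x) log₂(P(x)/Q(x))

Computing term by term:
  P(1)·log₂(P(1)/Q(1)) = 0.3334·log₂(0.3334/0.8023) = -0.42238
  P(2)·log₂(P(2)/Q(2)) = 0.3333·log₂(0.3333/0.1064) = 0.54905
  P(3)·log₂(P(3)/Q(3)) = 0.3333·log₂(0.3333/0.0913) = 0.62265

D_KL(P||Q) = -0.42238 + 0.54905 + 0.62265 = 0.74932 ≈ 0.7493 bits

D_KL(Q||P) = Σ Q(x) log₂(Q(x)/P(x))

Computing term by term:
  Q(1)·log₂(Q(1)/P(1)) = 0.8023·log₂(0.8023/0.3334) = 1.01642
  Q(2)·log₂(Q(2)/P(2)) = 0.1064·log₂(0.1064/0.3333) = -0.17528
  Q(3)·log₂(Q(3)/P(3)) = 0.0913·log₂(0.0913/0.3333) = -0.17056

D_KL(Q||P) = 1.01642 - 0.17528 - 0.17056 = 0.67058 ≈ 0.6706 bits

These are NOT equal (difference: 0.0787 bits). KL divergence is asymmetric: D_KL(P||Q) ≠ D_KL(Q||P) in general.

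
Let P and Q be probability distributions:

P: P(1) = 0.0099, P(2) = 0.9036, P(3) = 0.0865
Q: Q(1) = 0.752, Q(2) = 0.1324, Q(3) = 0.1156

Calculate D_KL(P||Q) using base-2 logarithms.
2.4056 bits

D_KL(P||Q) = Σ P(x) log₂(P(x)/Q(x))

Computing term by term:
  P(1)·log₂(P(1)/Q(1)) = 0.0099·log₂(0.0099/0.752) = -0.06185
  P(2)·log₂(P(2)/Q(2)) = 0.9036·log₂(0.9036/0.1324) = 2.50368
  P(3)·log₂(P(3)/Q(3)) = 0.0865·log₂(0.0865/0.1156) = -0.03619

D_KL(P||Q) = -0.06185 + 2.50368 - 0.03619 = 2.40564 ≈ 2.4056 bits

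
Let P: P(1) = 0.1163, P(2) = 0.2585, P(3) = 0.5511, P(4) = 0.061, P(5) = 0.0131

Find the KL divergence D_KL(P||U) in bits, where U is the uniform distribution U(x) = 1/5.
0.6546 bits

U(i) = 1/5 for all i

D_KL(P||U) = Σ P(x) log₂(P(x) / (1/5))
           = Σ P(x) log₂(P(x)) + log₂(5)
           = log₂(5) - H(P)

H(P) = -Σ P(x) log₂(P(x)):
  -P(1)·log₂(P(1)) = -(0.1163)·log₂(0.1163) = 0.36100
  -P(2)·log₂(P(2)) = -(0.2585)·log₂(0.2585) = 0.50453
  -P(3)·log₂(P(3)) = -(0.5511)·log₂(0.5511) = 0.47373
  -P(4)·log₂(P(4)) = -(0.061)·log₂(0.061) = 0.24614
  -P(5)·log₂(P(5)) = -(0.0131)·log₂(0.0131) = 0.08193
H(P) = 0.36100 + 0.50453 + 0.47373 + 0.24614 + 0.08193 = 1.66733 bits

log₂(5) = 2.32193 bits

D_KL(P||U) = 2.32193 - 1.66733 = 0.65460 ≈ 0.6546 bits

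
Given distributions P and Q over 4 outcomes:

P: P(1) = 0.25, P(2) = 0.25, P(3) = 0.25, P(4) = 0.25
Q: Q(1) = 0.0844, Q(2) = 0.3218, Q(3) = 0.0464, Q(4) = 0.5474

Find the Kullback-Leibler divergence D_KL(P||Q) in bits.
0.6254 bits

D_KL(P||Q) = Σ P(x) log₂(P(x)/Q(x))

Computing term by term:
  P(1)·log₂(P(1)/Q(1)) = 0.25·log₂(0.25/0.0844) = 0.39165
  P(2)·log₂(P(2)/Q(2)) = 0.25·log₂(0.25/0.3218) = -0.09106
  P(3)·log₂(P(3)/Q(3)) = 0.25·log₂(0.25/0.0464) = 0.60743
  P(4)·log₂(P(4)/Q(4)) = 0.25·log₂(0.25/0.5474) = -0.28267

D_KL(P||Q) = 0.39165 - 0.09106 + 0.60743 - 0.28267 = 0.62535 ≈ 0.6254 bits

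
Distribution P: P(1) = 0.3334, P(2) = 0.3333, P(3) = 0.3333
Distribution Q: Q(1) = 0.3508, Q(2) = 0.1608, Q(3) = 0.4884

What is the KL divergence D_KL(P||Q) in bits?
0.1423 bits

D_KL(P||Q) = Σ P(x) log₂(P(x)/Q(x))

Computing term by term:
  P(1)·log₂(P(1)/Q(1)) = 0.3334·log₂(0.3334/0.3508) = -0.02447
  P(2)·log₂(P(2)/Q(2)) = 0.3333·log₂(0.3333/0.1608) = 0.35048
  P(3)·log₂(P(3)/Q(3)) = 0.3333·log₂(0.3333/0.4884) = -0.18373

D_KL(P||Q) = -0.02447 + 0.35048 - 0.18373 = 0.14228 ≈ 0.1423 bits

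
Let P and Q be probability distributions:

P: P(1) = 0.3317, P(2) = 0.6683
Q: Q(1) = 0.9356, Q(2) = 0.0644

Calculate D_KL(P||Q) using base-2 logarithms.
1.7595 bits

D_KL(P||Q) = Σ P(x) log₂(P(x)/Q(x))

Computing term by term:
  P(1)·log₂(P(1)/Q(1)) = 0.3317·log₂(0.3317/0.9356) = -0.49623
  P(2)·log₂(P(2)/Q(2)) = 0.6683·log₂(0.6683/0.0644) = 2.25576

D_KL(P||Q) = -0.49623 + 2.25576 = 1.75953 ≈ 1.7595 bits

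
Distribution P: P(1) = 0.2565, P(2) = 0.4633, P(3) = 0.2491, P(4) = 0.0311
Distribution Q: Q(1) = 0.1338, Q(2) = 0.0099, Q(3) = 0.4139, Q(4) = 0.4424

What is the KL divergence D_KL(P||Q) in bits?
2.5098 bits

D_KL(P||Q) = Σ P(x) log₂(P(x)/Q(x))

Computing term by term:
  P(1)·log₂(P(1)/Q(1)) = 0.2565·log₂(0.2565/0.1338) = 0.24082
  P(2)·log₂(P(2)/Q(2)) = 0.4633·log₂(0.4633/0.0099) = 2.57056
  P(3)·log₂(P(3)/Q(3)) = 0.2491·log₂(0.2491/0.4139) = -0.18248
  P(4)·log₂(P(4)/Q(4)) = 0.0311·log₂(0.0311/0.4424) = -0.11912

D_KL(P||Q) = 0.24082 + 2.57056 - 0.18248 - 0.11912 = 2.50978 ≈ 2.5098 bits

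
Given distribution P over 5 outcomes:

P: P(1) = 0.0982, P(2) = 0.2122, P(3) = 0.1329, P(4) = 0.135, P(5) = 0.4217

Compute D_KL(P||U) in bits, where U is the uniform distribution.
0.2163 bits

U(i) = 1/5 for all i

D_KL(P||U) = Σ P(x) log₂(P(x) / (1/5))
           = Σ P(x) log₂(P(x)) + log₂(5)
           = log₂(5) - H(P)

H(P) = -Σ P(x) log₂(P(x)):
  -P(1)·log₂(P(1)) = -(0.0982)·log₂(0.0982) = 0.32879
  -P(2)·log₂(P(2)) = -(0.2122)·log₂(0.2122) = 0.47459
  -P(3)·log₂(P(3)) = -(0.1329)·log₂(0.1329) = 0.38695
  -P(4)·log₂(P(4)) = -(0.135)·log₂(0.135) = 0.39001
  -P(5)·log₂(P(5)) = -(0.4217)·log₂(0.4217) = 0.52532
H(P) = 0.32879 + 0.47459 + 0.38695 + 0.39001 + 0.52532 = 2.10566 bits

log₂(5) = 2.32193 bits

D_KL(P||U) = 2.32193 - 2.10566 = 0.21627 ≈ 0.2163 bits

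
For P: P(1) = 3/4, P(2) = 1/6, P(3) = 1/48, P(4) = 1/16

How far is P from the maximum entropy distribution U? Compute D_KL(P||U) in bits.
0.8915 bits

U(i) = 1/4 for all i

D_KL(P||U) = Σ P(x) log₂(P(x) / (1/4))
           = Σ P(x) log₂(P(x)) + log₂(4)
           = log₂(4) - H(P)

H(P) = -Σ P(x) log₂(P(x)):
  -P(1)·log₂(P(1)) = -(3/4)·log₂(3/4) = 0.31128
  -P(2)·log₂(P(2)) = -(1/6)·log₂(1/6) = 0.43083
  -P(3)·log₂(P(3)) = -(1/48)·log₂(1/48) = 0.11635
  -P(4)·log₂(P(4)) = -(1/16)·log₂(1/16) = 0.25000
H(P) = 0.31128 + 0.43083 + 0.11635 + 0.25000 = 1.10846 bits

log₂(4) = 2.00000 bits

D_KL(P||U) = 2.00000 - 1.10846 = 0.89154 ≈ 0.8915 bits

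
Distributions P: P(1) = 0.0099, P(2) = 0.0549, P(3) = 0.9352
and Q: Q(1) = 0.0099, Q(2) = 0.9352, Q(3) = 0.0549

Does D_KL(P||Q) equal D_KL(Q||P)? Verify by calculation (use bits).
D_KL(P||Q) = 3.6008 bits, D_KL(Q||P) = 3.6008 bits. Yes — for this pair D_KL(P||Q) = D_KL(Q||P).

D_KL(P||Q) = Σ P(x) log₂(P(x)/Q(x))

Computing term by term:
  P(1)·log₂(P(1)/Q(1)) = 0.0099·log₂(0.0099/0.0099) = 0.00000
  P(2)·log₂(P(2)/Q(2)) = 0.0549·log₂(0.0549/0.9352) = -0.22456
  P(3)·log₂(P(3)/Q(3)) = 0.9352·log₂(0.9352/0.0549) = 3.82534

D_KL(P||Q) = 0.00000 - 0.22456 + 3.82534 = 3.60078 ≈ 3.6008 bits

D_KL(Q||P) = Σ Q(x) log₂(Q(x)/P(x))

Computing term by term:
  Q(1)·log₂(Q(1)/P(1)) = 0.0099·log₂(0.0099/0.0099) = 0.00000
  Q(2)·log₂(Q(2)/P(2)) = 0.9352·log₂(0.9352/0.0549) = 3.82534
  Q(3)·log₂(Q(3)/P(3)) = 0.0549·log₂(0.0549/0.9352) = -0.22456

D_KL(Q||P) = 0.00000 + 3.82534 - 0.22456 = 3.60078 ≈ 3.6008 bits

These ARE equal here. Q is P with outcomes relabeled (Q(2) = P(3), Q(3) = P(2)) by a relabeling that is its own inverse, so the two sums contain exactly the same terms in a different order. This is a special case — KL divergence is not symmetric in general: D_KL(P||Q) ≠ D_KL(Q||P) for most P, Q.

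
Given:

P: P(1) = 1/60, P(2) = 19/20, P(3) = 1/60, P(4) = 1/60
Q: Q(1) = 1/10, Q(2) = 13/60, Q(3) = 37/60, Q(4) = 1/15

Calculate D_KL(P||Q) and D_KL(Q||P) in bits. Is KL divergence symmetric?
D_KL(P||Q) = 1.8626 bits, D_KL(Q||P) = 3.1423 bits. No, KL divergence is not symmetric.

D_KL(P||Q) = Σ P(x) log₂(P(x)/Q(x))

Computing term by term:
  P(1)·log₂(P(1)/Q(1)) = (1/60)·log₂((1/60)/(1/10)) = -0.04308
  P(2)·log₂(P(2)/Q(2)) = (19/20)·log₂((19/20)/(13/60)) = 2.02583
  P(3)·log₂(P(3)/Q(3)) = (1/60)·log₂((1/60)/(37/60)) = -0.08682
  P(4)·log₂(P(4)/Q(4)) = (1/60)·log₂((1/60)/(1/15)) = -0.03333

D_KL(P||Q) = -0.04308 + 2.02583 - 0.08682 - 0.03333 = 1.86260 ≈ 1.8626 bits

D_KL(Q||P) = Σ Q(x) log₂(Q(x)/P(x))

Computing term by term:
  Q(1)·log₂(Q(1)/P(1)) = (1/10)·log₂((1/10)/(1/60)) = 0.25850
  Q(2)·log₂(Q(2)/P(2)) = (13/60)·log₂((13/60)/(19/20)) = -0.46203
  Q(3)·log₂(Q(3)/P(3)) = (37/60)·log₂((37/60)/(1/60)) = 3.21250
  Q(4)·log₂(Q(4)/P(4)) = (1/15)·log₂((1/15)/(1/60)) = 0.13333

D_KL(Q||P) = 0.25850 - 0.46203 + 3.21250 + 0.13333 = 3.14230 ≈ 3.1423 bits

These are NOT equal (difference: 1.2797 bits). KL divergence is asymmetric: D_KL(P||Q) ≠ D_KL(Q||P) in general.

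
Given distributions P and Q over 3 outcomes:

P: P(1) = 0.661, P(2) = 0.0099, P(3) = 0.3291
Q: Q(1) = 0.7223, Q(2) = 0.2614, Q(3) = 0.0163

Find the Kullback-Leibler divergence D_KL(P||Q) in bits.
1.2955 bits

D_KL(P||Q) = Σ P(x) log₂(P(x)/Q(x))

Computing term by term:
  P(1)·log₂(P(1)/Q(1)) = 0.661·log₂(0.661/0.7223) = -0.08457
  P(2)·log₂(P(2)/Q(2)) = 0.0099·log₂(0.0099/0.2614) = -0.04675
  P(3)·log₂(P(3)/Q(3)) = 0.3291·log₂(0.3291/0.0163) = 1.42684

D_KL(P||Q) = -0.08457 - 0.04675 + 1.42684 = 1.29552 ≈ 1.2955 bits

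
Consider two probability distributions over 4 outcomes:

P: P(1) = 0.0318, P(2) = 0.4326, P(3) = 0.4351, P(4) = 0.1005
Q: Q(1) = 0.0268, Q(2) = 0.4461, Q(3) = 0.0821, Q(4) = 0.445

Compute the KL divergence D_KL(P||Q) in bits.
0.8197 bits

D_KL(P||Q) = Σ P(x) log₂(P(x)/Q(x))

Computing term by term:
  P(1)·log₂(P(1)/Q(1)) = 0.0318·log₂(0.0318/0.0268) = 0.00785
  P(2)·log₂(P(2)/Q(2)) = 0.4326·log₂(0.4326/0.4461) = -0.01918
  P(3)·log₂(P(3)/Q(3)) = 0.4351·log₂(0.4351/0.0821) = 1.04680
  P(4)·log₂(P(4)/Q(4)) = 0.1005·log₂(0.1005/0.445) = -0.21573

D_KL(P||Q) = 0.00785 - 0.01918 + 1.04680 - 0.21573 = 0.81974 ≈ 0.8197 bits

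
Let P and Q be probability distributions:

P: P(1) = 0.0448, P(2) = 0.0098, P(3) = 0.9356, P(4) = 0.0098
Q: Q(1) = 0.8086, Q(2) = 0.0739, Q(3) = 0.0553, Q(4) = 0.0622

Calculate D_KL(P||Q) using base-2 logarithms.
3.5761 bits

D_KL(P||Q) = Σ P(x) log₂(P(x)/Q(x))

Computing term by term:
  P(1)·log₂(P(1)/Q(1)) = 0.0448·log₂(0.0448/0.8086) = -0.18699
  P(2)·log₂(P(2)/Q(2)) = 0.0098·log₂(0.0098/0.0739) = -0.02856
  P(3)·log₂(P(3)/Q(3)) = 0.9356·log₂(0.9356/0.0553) = 3.81775
  P(4)·log₂(P(4)/Q(4)) = 0.0098·log₂(0.0098/0.0622) = -0.02613

D_KL(P||Q) = -0.18699 - 0.02856 + 3.81775 - 0.02613 = 3.57607 ≈ 3.5761 bits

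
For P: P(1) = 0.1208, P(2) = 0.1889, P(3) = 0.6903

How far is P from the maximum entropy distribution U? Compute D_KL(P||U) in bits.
0.3933 bits

U(i) = 1/3 for all i

D_KL(P||U) = Σ P(x) log₂(P(x) / (1/3))
           = Σ P(x) log₂(P(x)) + log₂(3)
           = log₂(3) - H(P)

H(P) = -Σ P(x) log₂(P(x)):
  -P(1)·log₂(P(1)) = -(0.1208)·log₂(0.1208) = 0.36836
  -P(2)·log₂(P(2)) = -(0.1889)·log₂(0.1889) = 0.45417
  -P(3)·log₂(P(3)) = -(0.6903)·log₂(0.6903) = 0.36911
H(P) = 0.36836 + 0.45417 + 0.36911 = 1.19164 bits

log₂(3) = 1.58496 bits

D_KL(P||U) = 1.58496 - 1.19164 = 0.39332 ≈ 0.3933 bits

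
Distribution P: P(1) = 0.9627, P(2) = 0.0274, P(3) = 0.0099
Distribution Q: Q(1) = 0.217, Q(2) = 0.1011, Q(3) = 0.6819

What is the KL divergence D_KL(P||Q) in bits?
1.9572 bits

D_KL(P||Q) = Σ P(x) log₂(P(x)/Q(x))

Computing term by term:
  P(1)·log₂(P(1)/Q(1)) = 0.9627·log₂(0.9627/0.217) = 2.06922
  P(2)·log₂(P(2)/Q(2)) = 0.0274·log₂(0.0274/0.1011) = -0.05161
  P(3)·log₂(P(3)/Q(3)) = 0.0099·log₂(0.0099/0.6819) = -0.06045

D_KL(P||Q) = 2.06922 - 0.05161 - 0.06045 = 1.95716 ≈ 1.9572 bits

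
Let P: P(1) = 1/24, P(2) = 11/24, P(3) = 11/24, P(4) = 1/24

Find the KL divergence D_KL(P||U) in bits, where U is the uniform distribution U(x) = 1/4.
0.5862 bits

U(i) = 1/4 for all i

D_KL(P||U) = Σ P(x) log₂(P(x) / (1/4))
           = Σ P(x) log₂(P(x)) + log₂(4)
           = log₂(4) - H(P)

H(P) = -Σ P(x) log₂(P(x)):
  -P(1)·log₂(P(1)) = -(1/24)·log₂(1/24) = 0.19104
  -P(2)·log₂(P(2)) = -(11/24)·log₂(11/24) = 0.51587
  -P(3)·log₂(P(3)) = -(11/24)·log₂(11/24) = 0.51587
  -P(4)·log₂(P(4)) = -(1/24)·log₂(1/24) = 0.19104
H(P) = 0.19104 + 0.51587 + 0.51587 + 0.19104 = 1.41382 bits

log₂(4) = 2.00000 bits

D_KL(P||U) = 2.00000 - 1.41382 = 0.58618 ≈ 0.5862 bits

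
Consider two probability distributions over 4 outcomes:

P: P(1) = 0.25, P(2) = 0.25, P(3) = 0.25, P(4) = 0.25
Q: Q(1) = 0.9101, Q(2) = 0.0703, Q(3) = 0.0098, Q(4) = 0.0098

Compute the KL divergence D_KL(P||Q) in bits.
2.3281 bits

D_KL(P||Q) = Σ P(x) log₂(P(x)/Q(x))

Computing term by term:
  P(1)·log₂(P(1)/Q(1)) = 0.25·log₂(0.25/0.9101) = -0.46602
  P(2)·log₂(P(2)/Q(2)) = 0.25·log₂(0.25/0.0703) = 0.45758
  P(3)·log₂(P(3)/Q(3)) = 0.25·log₂(0.25/0.0098) = 1.16825
  P(4)·log₂(P(4)/Q(4)) = 0.25·log₂(0.25/0.0098) = 1.16825

D_KL(P||Q) = -0.46602 + 0.45758 + 1.16825 + 1.16825 = 2.32806 ≈ 2.3281 bits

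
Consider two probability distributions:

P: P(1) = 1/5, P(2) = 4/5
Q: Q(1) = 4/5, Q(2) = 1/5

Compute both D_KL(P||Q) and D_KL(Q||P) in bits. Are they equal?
D_KL(P||Q) = 1.2000 bits, D_KL(Q||P) = 1.2000 bits. Yes, in this case they are equal (although KL divergence is not symmetric in general).

D_KL(P||Q) = Σ P(x) log₂(P(x)/Q(x))

Computing term by term:
  P(1)·log₂(P(1)/Q(1)) = (1/5)·log₂((1/5)/(4/5)) = -0.40000
  P(2)·log₂(P(2)/Q(2)) = (4/5)·log₂((4/5)/(1/5)) = 1.60000

D_KL(P||Q) = -0.40000 + 1.60000 = 1.20000 ≈ 1.2000 bits

D_KL(Q||P) = Σ Q(x) log₂(Q(x)/P(x))

Computing term by term:
  Q(1)·log₂(Q(1)/P(1)) = (4/5)·log₂((4/5)/(1/5)) = 1.60000
  Q(2)·log₂(Q(2)/P(2)) = (1/5)·log₂((1/5)/(4/5)) = -0.40000

D_KL(Q||P) = 1.60000 - 0.40000 = 1.20000 ≈ 1.2000 bits

These ARE equal here. Q is P with outcomes relabeled (Q(1) = P(2), Q(2) = P(1)) by a relabeling that is its own inverse, so the two sums contain exactly the same terms in a different order. This is a special case — KL divergence is not symmetric in general: D_KL(P||Q) ≠ D_KL(Q||P) for most P, Q.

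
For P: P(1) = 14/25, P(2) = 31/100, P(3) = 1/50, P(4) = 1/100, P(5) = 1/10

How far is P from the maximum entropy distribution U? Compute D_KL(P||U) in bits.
0.8182 bits

U(i) = 1/5 for all i

D_KL(P||U) = Σ P(x) log₂(P(x) / (1/5))
           = Σ P(x) log₂(P(x)) + log₂(5)
           = log₂(5) - H(P)

H(P) = -Σ P(x) log₂(P(x)):
  -P(1)·log₂(P(1)) = -(14/25)·log₂(14/25) = 0.46844
  -P(2)·log₂(P(2)) = -(31/100)·log₂(31/100) = 0.52379
  -P(3)·log₂(P(3)) = -(1/50)·log₂(1/50) = 0.11288
  -P(4)·log₂(P(4)) = -(1/100)·log₂(1/100) = 0.06644
  -P(5)·log₂(P(5)) = -(1/10)·log₂(1/10) = 0.33219
H(P) = 0.46844 + 0.52379 + 0.11288 + 0.06644 + 0.33219 = 1.50374 bits

log₂(5) = 2.32193 bits

D_KL(P||U) = 2.32193 - 1.50374 = 0.81819 ≈ 0.8182 bits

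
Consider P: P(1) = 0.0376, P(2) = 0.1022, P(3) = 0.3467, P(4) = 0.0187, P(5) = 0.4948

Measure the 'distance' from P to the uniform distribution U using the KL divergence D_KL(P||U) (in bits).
0.6682 bits

U(i) = 1/5 for all i

D_KL(P||U) = Σ P(x) log₂(P(x) / (1/5))
           = Σ P(x) log₂(P(x)) + log₂(5)
           = log₂(5) - H(P)

H(P) = -Σ P(x) log₂(P(x)):
  -P(1)·log₂(P(1)) = -(0.0376)·log₂(0.0376) = 0.17797
  -P(2)·log₂(P(2)) = -(0.1022)·log₂(0.1022) = 0.33629
  -P(3)·log₂(P(3)) = -(0.3467)·log₂(0.3467) = 0.52984
  -P(4)·log₂(P(4)) = -(0.0187)·log₂(0.0187) = 0.10735
  -P(5)·log₂(P(5)) = -(0.4948)·log₂(0.4948) = 0.50226
H(P) = 0.17797 + 0.33629 + 0.52984 + 0.10735 + 0.50226 = 1.65371 bits

log₂(5) = 2.32193 bits

D_KL(P||U) = 2.32193 - 1.65371 = 0.66822 ≈ 0.6682 bits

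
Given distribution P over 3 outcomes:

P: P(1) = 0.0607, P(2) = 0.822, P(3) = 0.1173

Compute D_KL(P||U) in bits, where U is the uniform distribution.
0.7445 bits

U(i) = 1/3 for all i

D_KL(P||U) = Σ P(x) log₂(P(x) / (1/3))
           = Σ P(x) log₂(P(x)) + log₂(3)
           = log₂(3) - H(P)

H(P) = -Σ P(x) log₂(P(x)):
  -P(1)·log₂(P(1)) = -(0.0607)·log₂(0.0607) = 0.24536
  -P(2)·log₂(P(2)) = -(0.822)·log₂(0.822) = 0.23245
  -P(3)·log₂(P(3)) = -(0.1173)·log₂(0.1173) = 0.36266
H(P) = 0.24536 + 0.23245 + 0.36266 = 0.84047 bits

log₂(3) = 1.58496 bits

D_KL(P||U) = 1.58496 - 0.84047 = 0.74449 ≈ 0.7445 bits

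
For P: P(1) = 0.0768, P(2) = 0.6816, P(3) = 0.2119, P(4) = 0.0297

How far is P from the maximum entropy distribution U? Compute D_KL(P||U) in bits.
0.7137 bits

U(i) = 1/4 for all i

D_KL(P||U) = Σ P(x) log₂(P(x) / (1/4))
           = Σ P(x) log₂(P(x)) + log₂(4)
           = log₂(4) - H(P)

H(P) = -Σ P(x) log₂(P(x)):
  -P(1)·log₂(P(1)) = -(0.0768)·log₂(0.0768) = 0.28437
  -P(2)·log₂(P(2)) = -(0.6816)·log₂(0.6816) = 0.37693
  -P(3)·log₂(P(3)) = -(0.2119)·log₂(0.2119) = 0.47435
  -P(4)·log₂(P(4)) = -(0.0297)·log₂(0.0297) = 0.15068
H(P) = 0.28437 + 0.37693 + 0.47435 + 0.15068 = 1.28633 bits

log₂(4) = 2.00000 bits

D_KL(P||U) = 2.00000 - 1.28633 = 0.71367 ≈ 0.7137 bits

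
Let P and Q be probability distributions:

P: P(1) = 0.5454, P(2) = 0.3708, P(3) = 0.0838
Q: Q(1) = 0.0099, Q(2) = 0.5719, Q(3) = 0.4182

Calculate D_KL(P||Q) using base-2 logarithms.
2.7283 bits

D_KL(P||Q) = Σ P(x) log₂(P(x)/Q(x))

Computing term by term:
  P(1)·log₂(P(1)/Q(1)) = 0.5454·log₂(0.5454/0.0099) = 3.15445
  P(2)·log₂(P(2)/Q(2)) = 0.3708·log₂(0.3708/0.5719) = -0.23180
  P(3)·log₂(P(3)/Q(3)) = 0.0838·log₂(0.0838/0.4182) = -0.19435

D_KL(P||Q) = 3.15445 - 0.23180 - 0.19435 = 2.72830 ≈ 2.7283 bits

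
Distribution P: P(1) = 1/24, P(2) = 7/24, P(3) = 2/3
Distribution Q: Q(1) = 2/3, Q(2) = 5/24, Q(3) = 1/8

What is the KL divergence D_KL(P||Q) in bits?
1.5849 bits

D_KL(P||Q) = Σ P(x) log₂(P(x)/Q(x))

Computing term by term:
  P(1)·log₂(P(1)/Q(1)) = (1/24)·log₂((1/24)/(2/3)) = -0.16667
  P(2)·log₂(P(2)/Q(2)) = (7/24)·log₂((7/24)/(5/24)) = 0.14158
  P(3)·log₂(P(3)/Q(3)) = (2/3)·log₂((2/3)/(1/8)) = 1.61002

D_KL(P||Q) = -0.16667 + 0.14158 + 1.61002 = 1.58493 ≈ 1.5849 bits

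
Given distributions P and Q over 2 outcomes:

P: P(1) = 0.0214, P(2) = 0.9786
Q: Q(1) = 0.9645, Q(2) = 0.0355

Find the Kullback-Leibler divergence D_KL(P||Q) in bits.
4.5649 bits

D_KL(P||Q) = Σ P(x) log₂(P(x)/Q(x))

Computing term by term:
  P(1)·log₂(P(1)/Q(1)) = 0.0214·log₂(0.0214/0.9645) = -0.11757
  P(2)·log₂(P(2)/Q(2)) = 0.9786·log₂(0.9786/0.0355) = 4.68243

D_KL(P||Q) = -0.11757 + 4.68243 = 4.56486 ≈ 4.5649 bits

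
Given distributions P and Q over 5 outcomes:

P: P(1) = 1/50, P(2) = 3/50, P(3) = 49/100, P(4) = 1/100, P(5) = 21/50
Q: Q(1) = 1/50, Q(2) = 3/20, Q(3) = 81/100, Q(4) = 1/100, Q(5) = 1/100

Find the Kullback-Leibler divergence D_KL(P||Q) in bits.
1.8301 bits

D_KL(P||Q) = Σ P(x) log₂(P(x)/Q(x))

Computing term by term:
  P(1)·log₂(P(1)/Q(1)) = (1/50)·log₂((1/50)/(1/50)) = 0.00000
  P(2)·log₂(P(2)/Q(2)) = (3/50)·log₂((3/50)/(3/20)) = -0.07932
  P(3)·log₂(P(3)/Q(3)) = (49/100)·log₂((49/100)/(81/100)) = -0.35532
  P(4)·log₂(P(4)/Q(4)) = (1/100)·log₂((1/100)/(1/100)) = 0.00000
  P(5)·log₂(P(5)/Q(5)) = (21/50)·log₂((21/50)/(1/100)) = 2.26477

D_KL(P||Q) = 0.00000 - 0.07932 - 0.35532 + 0.00000 + 2.26477 = 1.83013 ≈ 1.8301 bits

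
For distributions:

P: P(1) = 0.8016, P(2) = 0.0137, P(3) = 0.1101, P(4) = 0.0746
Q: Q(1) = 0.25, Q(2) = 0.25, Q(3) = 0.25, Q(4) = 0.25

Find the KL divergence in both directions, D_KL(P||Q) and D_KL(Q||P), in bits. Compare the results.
D_KL(P||Q) = 1.0296 bits, D_KL(Q||P) = 1.3591 bits. D_KL(Q||P) is larger than D_KL(P||Q) by 0.3295 bits; the two directions differ.

D_KL(P||Q) = Σ P(x) log₂(P(x)/Q(x))

Computing term by term:
  P(1)·log₂(P(1)/Q(1)) = 0.8016·log₂(0.8016/0.25) = 1.34745
  P(2)·log₂(P(2)/Q(2)) = 0.0137·log₂(0.0137/0.25) = -0.05740
  P(3)·log₂(P(3)/Q(3)) = 0.1101·log₂(0.1101/0.25) = -0.13026
  P(4)·log₂(P(4)/Q(4)) = 0.0746·log₂(0.0746/0.25) = -0.13015

D_KL(P||Q) = 1.34745 - 0.05740 - 0.13026 - 0.13015 = 1.02964 ≈ 1.0296 bits

D_KL(Q||P) = Σ Q(x) log₂(Q(x)/P(x))

Computing term by term:
  Q(1)·log₂(Q(1)/P(1)) = 0.25·log₂(0.25/0.8016) = -0.42024
  Q(2)·log₂(Q(2)/P(2)) = 0.25·log₂(0.25/0.0137) = 1.04742
  Q(3)·log₂(Q(3)/P(3)) = 0.25·log₂(0.25/0.1101) = 0.29578
  Q(4)·log₂(Q(4)/P(4)) = 0.25·log₂(0.25/0.0746) = 0.43617

D_KL(Q||P) = -0.42024 + 1.04742 + 0.29578 + 0.43617 = 1.35913 ≈ 1.3591 bits

These are NOT equal (difference: 0.3295 bits). KL divergence is asymmetric: D_KL(P||Q) ≠ D_KL(Q||P) in general.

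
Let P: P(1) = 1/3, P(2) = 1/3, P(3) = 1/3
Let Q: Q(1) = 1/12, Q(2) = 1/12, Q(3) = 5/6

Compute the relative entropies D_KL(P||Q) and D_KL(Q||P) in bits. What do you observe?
D_KL(P||Q) = 0.8927 bits, D_KL(Q||P) = 0.7683 bits. The two directions give different values (D_KL(P||Q) exceeds D_KL(Q||P) by 0.1244 bits): KL divergence is asymmetric.

D_KL(P||Q) = Σ P(x) log₂(P(x)/Q(x))

Computing term by term:
  P(1)·log₂(P(1)/Q(1)) = (1/3)·log₂((1/3)/(1/12)) = 0.66667
  P(2)·log₂(P(2)/Q(2)) = (1/3)·log₂((1/3)/(1/12)) = 0.66667
  P(3)·log₂(P(3)/Q(3)) = (1/3)·log₂((1/3)/(5/6)) = -0.44064

D_KL(P||Q) = 0.66667 + 0.66667 - 0.44064 = 0.89270 ≈ 0.8927 bits

D_KL(Q||P) = Σ Q(x) log₂(Q(x)/P(x))

Computing term by term:
  Q(1)·log₂(Q(1)/P(1)) = (1/12)·log₂((1/12)/(1/3)) = -0.16667
  Q(2)·log₂(Q(2)/P(2)) = (1/12)·log₂((1/12)/(1/3)) = -0.16667
  Q(3)·log₂(Q(3)/P(3)) = (5/6)·log₂((5/6)/(1/3)) = 1.10161

D_KL(Q||P) = -0.16667 - 0.16667 + 1.10161 = 0.76827 ≈ 0.7683 bits

These are NOT equal (difference: 0.1244 bits). KL divergence is asymmetric: D_KL(P||Q) ≠ D_KL(Q||P) in general.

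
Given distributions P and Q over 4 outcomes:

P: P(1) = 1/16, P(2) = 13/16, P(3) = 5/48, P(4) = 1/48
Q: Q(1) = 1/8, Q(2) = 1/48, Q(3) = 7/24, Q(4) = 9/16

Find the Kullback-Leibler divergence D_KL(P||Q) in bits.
3.9781 bits

D_KL(P||Q) = Σ P(x) log₂(P(x)/Q(x))

Computing term by term:
  P(1)·log₂(P(1)/Q(1)) = (1/16)·log₂((1/16)/(1/8)) = -0.06250
  P(2)·log₂(P(2)/Q(2)) = (13/16)·log₂((13/16)/(1/48)) = 4.29439
  P(3)·log₂(P(3)/Q(3)) = (5/48)·log₂((5/48)/(7/24)) = -0.15473
  P(4)·log₂(P(4)/Q(4)) = (1/48)·log₂((1/48)/(9/16)) = -0.09906

D_KL(P||Q) = -0.06250 + 4.29439 - 0.15473 - 0.09906 = 3.97810 ≈ 3.9781 bits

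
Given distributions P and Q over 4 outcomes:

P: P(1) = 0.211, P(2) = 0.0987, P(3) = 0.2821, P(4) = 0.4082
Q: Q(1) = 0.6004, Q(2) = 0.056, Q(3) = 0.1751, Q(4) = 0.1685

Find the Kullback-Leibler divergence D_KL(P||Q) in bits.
0.4775 bits

D_KL(P||Q) = Σ P(x) log₂(P(x)/Q(x))

Computing term by term:
  P(1)·log₂(P(1)/Q(1)) = 0.211·log₂(0.211/0.6004) = -0.31833
  P(2)·log₂(P(2)/Q(2)) = 0.0987·log₂(0.0987/0.056) = 0.08070
  P(3)·log₂(P(3)/Q(3)) = 0.2821·log₂(0.2821/0.1751) = 0.19409
  P(4)·log₂(P(4)/Q(4)) = 0.4082·log₂(0.4082/0.1685) = 0.52108

D_KL(P||Q) = -0.31833 + 0.08070 + 0.19409 + 0.52108 = 0.47754 ≈ 0.4775 bits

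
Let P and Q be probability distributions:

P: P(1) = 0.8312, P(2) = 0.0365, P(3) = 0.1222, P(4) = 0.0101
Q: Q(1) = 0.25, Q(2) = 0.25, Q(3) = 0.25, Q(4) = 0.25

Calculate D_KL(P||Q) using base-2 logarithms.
1.1664 bits

D_KL(P||Q) = Σ P(x) log₂(P(x)/Q(x))

Computing term by term:
  P(1)·log₂(P(1)/Q(1)) = 0.8312·log₂(0.8312/0.25) = 1.44069
  P(2)·log₂(P(2)/Q(2)) = 0.0365·log₂(0.0365/0.25) = -0.10132
  P(3)·log₂(P(3)/Q(3)) = 0.1222·log₂(0.1222/0.25) = -0.12619
  P(4)·log₂(P(4)/Q(4)) = 0.0101·log₂(0.0101/0.25) = -0.04676

D_KL(P||Q) = 1.44069 - 0.10132 - 0.12619 - 0.04676 = 1.16642 ≈ 1.1664 bits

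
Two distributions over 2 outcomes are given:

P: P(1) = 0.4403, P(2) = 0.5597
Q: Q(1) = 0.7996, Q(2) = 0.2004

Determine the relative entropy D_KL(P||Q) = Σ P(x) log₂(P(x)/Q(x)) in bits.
0.4503 bits

D_KL(P||Q) = Σ P(x) log₂(P(x)/Q(x))

Computing term by term:
  P(1)·log₂(P(1)/Q(1)) = 0.4403·log₂(0.4403/0.7996) = -0.37901
  P(2)·log₂(P(2)/Q(2)) = 0.5597·log₂(0.5597/0.2004) = 0.82935

D_KL(P||Q) = -0.37901 + 0.82935 = 0.45034 ≈ 0.4503 bits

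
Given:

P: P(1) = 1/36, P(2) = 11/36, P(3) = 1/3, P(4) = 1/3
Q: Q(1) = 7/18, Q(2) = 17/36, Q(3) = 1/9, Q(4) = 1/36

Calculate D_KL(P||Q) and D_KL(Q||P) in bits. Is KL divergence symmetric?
D_KL(P||Q) = 1.4257 bits, D_KL(Q||P) = 1.5015 bits. No, KL divergence is not symmetric.

D_KL(P||Q) = Σ P(x) log₂(P(x)/Q(x))

Computing term by term:
  P(1)·log₂(P(1)/Q(1)) = (1/36)·log₂((1/36)/(7/18)) = -0.10576
  P(2)·log₂(P(2)/Q(2)) = (11/36)·log₂((11/36)/(17/36)) = -0.19190
  P(3)·log₂(P(3)/Q(3)) = (1/3)·log₂((1/3)/(1/9)) = 0.52832
  P(4)·log₂(P(4)/Q(4)) = (1/3)·log₂((1/3)/(1/36)) = 1.19499

D_KL(P||Q) = -0.10576 - 0.19190 + 0.52832 + 1.19499 = 1.42565 ≈ 1.4257 bits

D_KL(Q||P) = Σ Q(x) log₂(Q(x)/P(x))

Computing term by term:
  Q(1)·log₂(Q(1)/P(1)) = (7/18)·log₂((7/18)/(1/36)) = 1.48064
  Q(2)·log₂(Q(2)/P(2)) = (17/36)·log₂((17/36)/(11/36)) = 0.29657
  Q(3)·log₂(Q(3)/P(3)) = (1/9)·log₂((1/9)/(1/3)) = -0.17611
  Q(4)·log₂(Q(4)/P(4)) = (1/36)·log₂((1/36)/(1/3)) = -0.09958

D_KL(Q||P) = 1.48064 + 0.29657 - 0.17611 - 0.09958 = 1.50152 ≈ 1.5015 bits

These are NOT equal (difference: 0.0758 bits). KL divergence is asymmetric: D_KL(P||Q) ≠ D_KL(Q||P) in general.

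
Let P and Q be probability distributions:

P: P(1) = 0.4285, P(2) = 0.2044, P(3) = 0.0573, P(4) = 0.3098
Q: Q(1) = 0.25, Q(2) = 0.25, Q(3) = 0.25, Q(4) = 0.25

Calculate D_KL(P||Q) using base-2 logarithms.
0.2478 bits

D_KL(P||Q) = Σ P(x) log₂(P(x)/Q(x))

Computing term by term:
  P(1)·log₂(P(1)/Q(1)) = 0.4285·log₂(0.4285/0.25) = 0.33310
  P(2)·log₂(P(2)/Q(2)) = 0.2044·log₂(0.2044/0.25) = -0.05938
  P(3)·log₂(P(3)/Q(3)) = 0.0573·log₂(0.0573/0.25) = -0.12178
  P(4)·log₂(P(4)/Q(4)) = 0.3098·log₂(0.3098/0.25) = 0.09585

D_KL(P||Q) = 0.33310 - 0.05938 - 0.12178 + 0.09585 = 0.24779 ≈ 0.2478 bits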